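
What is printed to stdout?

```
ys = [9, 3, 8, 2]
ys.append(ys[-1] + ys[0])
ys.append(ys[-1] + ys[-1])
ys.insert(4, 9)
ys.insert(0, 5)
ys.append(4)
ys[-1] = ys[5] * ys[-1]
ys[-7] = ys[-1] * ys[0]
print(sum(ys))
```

append ys[-1]+ys[0] = 2+9 = 11 → [9, 3, 8, 2, 11]
append ys[-1]+ys[-1] = 11+11 = 22 → [9, 3, 8, 2, 11, 22]
insert 9 at 4 → [9, 3, 8, 2, 9, 11, 22]
insert 5 at 0 → [5, 9, 3, 8, 2, 9, 11, 22]
append 4 → [5, 9, 3, 8, 2, 9, 11, 22, 4]
ys[-1] = ys[5]*ys[-1] = 9*4 = 36 → [5, 9, 3, 8, 2, 9, 11, 22, 36]
ys[-7] = ys[-1]*ys[0] = 36*5 = 180 → [5, 9, 180, 8, 2, 9, 11, 22, 36]
sum = 282

282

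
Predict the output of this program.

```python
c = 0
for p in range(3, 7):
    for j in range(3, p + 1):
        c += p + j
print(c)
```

p=3,j=3: c = 0+6 = 6
p=4,j=3: c = 6+7 = 13
p=4,j=4: c = 13+8 = 21
p=5,j=3: c = 21+8 = 29
p=5,j=4: c = 29+9 = 38
p=5,j=5: c = 38+10 = 48
p=6,j=3: c = 48+9 = 57
p=6,j=4: c = 57+10 = 67
p=6,j=5: c = 67+11 = 78
p=6,j=6: c = 78+12 = 90

90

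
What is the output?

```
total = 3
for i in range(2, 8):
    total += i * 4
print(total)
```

111

i=2: total = 3+2*4 = 11
i=3: total = 11+3*4 = 23
i=4: total = 23+4*4 = 39
i=5: total = 39+5*4 = 59
i=6: total = 59+6*4 = 83
i=7: total = 83+7*4 = 111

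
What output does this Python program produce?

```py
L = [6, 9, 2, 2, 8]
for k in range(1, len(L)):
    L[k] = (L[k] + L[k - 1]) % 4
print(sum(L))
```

k=1: L[1] = (9+6)%4 = 3 → [6, 3, 2, 2, 8]
k=2: L[2] = (2+3)%4 = 1 → [6, 3, 1, 2, 8]
k=3: L[3] = (2+1)%4 = 3 → [6, 3, 1, 3, 8]
k=4: L[4] = (8+3)%4 = 3 → [6, 3, 1, 3, 3]
sum = 16

16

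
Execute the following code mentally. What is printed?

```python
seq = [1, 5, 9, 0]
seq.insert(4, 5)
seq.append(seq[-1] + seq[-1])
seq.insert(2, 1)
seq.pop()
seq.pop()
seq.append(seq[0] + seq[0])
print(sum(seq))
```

18

insert 5 at 4 → [1, 5, 9, 0, 5]
append seq[-1]+seq[-1] = 5+5 = 10 → [1, 5, 9, 0, 5, 10]
insert 1 at 2 → [1, 5, 1, 9, 0, 5, 10]
pop() removes 10 → [1, 5, 1, 9, 0, 5]
pop() removes 5 → [1, 5, 1, 9, 0]
append seq[0]+seq[0] = 1+1 = 2 → [1, 5, 1, 9, 0, 2]
sum = 18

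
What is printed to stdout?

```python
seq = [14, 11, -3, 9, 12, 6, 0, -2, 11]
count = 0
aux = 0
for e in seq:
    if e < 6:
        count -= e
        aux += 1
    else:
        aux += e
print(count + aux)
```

e=14: not <6; aux=14
e=11: not <6; aux=25
e=-3: <6, count = 0-(-3) = 3; aux=26
e=9: not <6; aux=35
e=12: not <6; aux=47
e=6: not <6; aux=53
e=0: <6, count = 3-0 = 3; aux=54
e=-2: <6, count = 3-(-2) = 5; aux=55
e=11: not <6; aux=66
count+aux = 5+66 = 71

71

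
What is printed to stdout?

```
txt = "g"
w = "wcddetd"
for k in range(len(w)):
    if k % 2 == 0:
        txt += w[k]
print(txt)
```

gwded

k=0: add 'w' → 'gw'
k=1: skip
k=2: add 'd' → 'gwd'
k=3: skip
k=4: add 'e' → 'gwde'
k=5: skip
k=6: add 'd' → 'gwded'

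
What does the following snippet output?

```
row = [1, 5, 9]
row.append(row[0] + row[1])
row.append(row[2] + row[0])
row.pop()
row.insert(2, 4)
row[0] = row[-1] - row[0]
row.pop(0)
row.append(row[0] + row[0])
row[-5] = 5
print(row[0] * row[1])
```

append row[0]+row[1] = 1+5 = 6 → [1, 5, 9, 6]
append row[2]+row[0] = 9+1 = 10 → [1, 5, 9, 6, 10]
pop() removes 10 → [1, 5, 9, 6]
insert 4 at 2 → [1, 5, 4, 9, 6]
row[0] = row[-1]-row[0] = 6-1 = 5 → [5, 5, 4, 9, 6]
pop(0) removes 5 → [5, 4, 9, 6]
append row[0]+row[0] = 5+5 = 10 → [5, 4, 9, 6, 10]
row[-5] = 5 → [5, 4, 9, 6, 10]
row[0]*row[1] = 5*4 = 20

20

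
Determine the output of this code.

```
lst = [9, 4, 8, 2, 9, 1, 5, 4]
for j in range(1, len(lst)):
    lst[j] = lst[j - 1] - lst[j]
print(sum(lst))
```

j=1: lst[1] = 9-4 = 5 → [9, 5, 8, 2, 9, 1, 5, 4]
j=2: lst[2] = 5-8 = -3 → [9, 5, -3, 2, 9, 1, 5, 4]
j=3: lst[3] = (-3)-2 = -5 → [9, 5, -3, -5, 9, 1, 5, 4]
j=4: lst[4] = (-5)-9 = -14 → [9, 5, -3, -5, -14, 1, 5, 4]
j=5: lst[5] = (-14)-1 = -15 → [9, 5, -3, -5, -14, -15, 5, 4]
j=6: lst[6] = (-15)-5 = -20 → [9, 5, -3, -5, -14, -15, -20, 4]
j=7: lst[7] = (-20)-4 = -24 → [9, 5, -3, -5, -14, -15, -20, -24]
sum = -67

-67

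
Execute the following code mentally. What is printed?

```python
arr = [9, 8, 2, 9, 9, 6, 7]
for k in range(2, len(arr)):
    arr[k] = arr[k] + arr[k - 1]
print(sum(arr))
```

k=2: arr[2] = 2+8 = 10 → [9, 8, 10, 9, 9, 6, 7]
k=3: arr[3] = 9+10 = 19 → [9, 8, 10, 19, 9, 6, 7]
k=4: arr[4] = 9+19 = 28 → [9, 8, 10, 19, 28, 6, 7]
k=5: arr[5] = 6+28 = 34 → [9, 8, 10, 19, 28, 34, 7]
k=6: arr[6] = 7+34 = 41 → [9, 8, 10, 19, 28, 34, 41]
sum = 149

149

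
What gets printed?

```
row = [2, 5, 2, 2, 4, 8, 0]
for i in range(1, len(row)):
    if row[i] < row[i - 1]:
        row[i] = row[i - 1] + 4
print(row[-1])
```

i=1: 5>=2, unchanged → [2, 5, 2, 2, 4, 8, 0]
i=2: 2<5, row[2] = 5+4 = 9 → [2, 5, 9, 2, 4, 8, 0]
i=3: 2<9, row[3] = 9+4 = 13 → [2, 5, 9, 13, 4, 8, 0]
i=4: 4<13, row[4] = 13+4 = 17 → [2, 5, 9, 13, 17, 8, 0]
i=5: 8<17, row[5] = 17+4 = 21 → [2, 5, 9, 13, 17, 21, 0]
i=6: 0<21, row[6] = 21+4 = 25 → [2, 5, 9, 13, 17, 21, 25]

25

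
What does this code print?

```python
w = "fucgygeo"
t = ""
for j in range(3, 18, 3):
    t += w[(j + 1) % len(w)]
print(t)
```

yocgf

j=3: add w[4]='y' → 'y'
j=6: add w[7]='o' → 'yo'
j=9: add w[2]='c' → 'yoc'
j=12: add w[5]='g' → 'yocg'
j=15: add w[0]='f' → 'yocgf'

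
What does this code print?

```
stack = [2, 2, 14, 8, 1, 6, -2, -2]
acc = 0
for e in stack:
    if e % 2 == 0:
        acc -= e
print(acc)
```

e=2: even, acc = 0-2 = -2
e=2: even, acc = (-2)-2 = -4
e=14: even, acc = (-4)-14 = -18
e=8: even, acc = (-18)-8 = -26
e=1: not even
e=6: even, acc = (-26)-6 = -32
e=-2: even, acc = (-32)-(-2) = -30
e=-2: even, acc = (-30)-(-2) = -28

-28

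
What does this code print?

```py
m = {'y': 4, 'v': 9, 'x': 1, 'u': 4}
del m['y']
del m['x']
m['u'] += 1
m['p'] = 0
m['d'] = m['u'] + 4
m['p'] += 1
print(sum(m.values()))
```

del 'y' → {'v': 9, 'x': 1, 'u': 4}
del 'x' → {'v': 9, 'u': 4}
m['u'] = 4+1 = 5 → {'v': 9, 'u': 5}
m['p'] = 0 → {'v': 9, 'u': 5, 'p': 0}
m['d'] = m['u']+4 = 9 → {'v': 9, 'u': 5, 'p': 0, 'd': 9}
m['p'] = 0+1 = 1 → {'v': 9, 'u': 5, 'p': 1, 'd': 9}
sum of values = 24

24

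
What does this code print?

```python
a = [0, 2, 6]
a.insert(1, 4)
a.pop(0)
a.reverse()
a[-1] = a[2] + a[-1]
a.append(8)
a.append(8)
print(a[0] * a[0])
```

36

insert 4 at 1 → [0, 4, 2, 6]
pop(0) removes 0 → [4, 2, 6]
reverse → [6, 2, 4]
a[-1] = a[2]+a[-1] = 4+4 = 8 → [6, 2, 8]
append 8 → [6, 2, 8, 8]
append 8 → [6, 2, 8, 8, 8]
a[0]*a[0] = 6*6 = 36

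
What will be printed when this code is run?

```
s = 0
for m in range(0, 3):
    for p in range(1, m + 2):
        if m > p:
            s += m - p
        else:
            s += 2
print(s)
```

m=0,p=1: not 0>1, s = 0+2 = 2
m=1,p=1: not 1>1, s = 2+2 = 4
m=1,p=2: not 1>2, s = 4+2 = 6
m=2,p=1: 2>1, s = 6+1 = 7
m=2,p=2: not 2>2, s = 7+2 = 9
m=2,p=3: not 2>3, s = 9+2 = 11

11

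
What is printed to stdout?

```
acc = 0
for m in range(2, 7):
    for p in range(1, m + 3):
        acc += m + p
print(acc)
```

m=2,p=1: acc = 0+3 = 3
m=2,p=2: acc = 3+4 = 7
m=2,p=3: acc = 7+5 = 12
m=2,p=4: acc = 12+6 = 18
m=3,p=1: acc = 18+4 = 22
m=3,p=2: acc = 22+5 = 27
m=3,p=3: acc = 27+6 = 33
m=3,p=4: acc = 33+7 = 40
m=3,p=5: acc = 40+8 = 48
m=4,p=1: acc = 48+5 = 53
m=4,p=2: acc = 53+6 = 59
m=4,p=3: acc = 59+7 = 66
m=4,p=4: acc = 66+8 = 74
m=4,p=5: acc = 74+9 = 83
m=4,p=6: acc = 83+10 = 93
m=5,p=1: acc = 93+6 = 99
m=5,p=2: acc = 99+7 = 106
m=5,p=3: acc = 106+8 = 114
m=5,p=4: acc = 114+9 = 123
m=5,p=5: acc = 123+10 = 133
m=5,p=6: acc = 133+11 = 144
m=5,p=7: acc = 144+12 = 156
m=6,p=1: acc = 156+7 = 163
m=6,p=2: acc = 163+8 = 171
m=6,p=3: acc = 171+9 = 180
m=6,p=4: acc = 180+10 = 190
m=6,p=5: acc = 190+11 = 201
m=6,p=6: acc = 201+12 = 213
m=6,p=7: acc = 213+13 = 226
m=6,p=8: acc = 226+14 = 240

240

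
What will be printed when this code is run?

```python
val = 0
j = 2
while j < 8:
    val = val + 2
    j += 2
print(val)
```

6

j=2: val = 0+2 = 2
j=4: val = 2+2 = 4
j=6: val = 4+2 = 6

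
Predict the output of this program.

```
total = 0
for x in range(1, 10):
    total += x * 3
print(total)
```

x=1: total = 0+1*3 = 3
x=2: total = 3+2*3 = 9
x=3: total = 9+3*3 = 18
x=4: total = 18+4*3 = 30
x=5: total = 30+5*3 = 45
x=6: total = 45+6*3 = 63
x=7: total = 63+7*3 = 84
x=8: total = 84+8*3 = 108
x=9: total = 108+9*3 = 135

135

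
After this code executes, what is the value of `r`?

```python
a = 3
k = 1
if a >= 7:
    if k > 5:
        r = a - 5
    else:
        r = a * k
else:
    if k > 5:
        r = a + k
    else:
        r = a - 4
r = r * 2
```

-2

a=3, k=1
a >= 7 is False; k > 5 is False
→ r = a - 4 = -1
r = (-1)*2 = -2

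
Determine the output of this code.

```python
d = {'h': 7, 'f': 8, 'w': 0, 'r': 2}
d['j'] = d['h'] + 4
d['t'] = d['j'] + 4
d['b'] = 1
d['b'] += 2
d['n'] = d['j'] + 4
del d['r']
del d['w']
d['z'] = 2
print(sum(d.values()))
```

d['j'] = d['h']+4 = 11 → {'h': 7, 'f': 8, 'w': 0, 'r': 2, 'j': 11}
d['t'] = d['j']+4 = 15 → {'h': 7, 'f': 8, 'w': 0, 'r': 2, 'j': 11, 't': 15}
d['b'] = 1 → {'h': 7, 'f': 8, 'w': 0, 'r': 2, 'j': 11, 't': 15, 'b': 1}
d['b'] = 1+2 = 3 → {'h': 7, 'f': 8, 'w': 0, 'r': 2, 'j': 11, 't': 15, 'b': 3}
d['n'] = d['j']+4 = 15 → {'h': 7, 'f': 8, 'w': 0, 'r': 2, 'j': 11, 't': 15, 'b': 3, 'n': 15}
del 'r' → {'h': 7, 'f': 8, 'w': 0, 'j': 11, 't': 15, 'b': 3, 'n': 15}
del 'w' → {'h': 7, 'f': 8, 'j': 11, 't': 15, 'b': 3, 'n': 15}
d['z'] = 2 → {'h': 7, 'f': 8, 'j': 11, 't': 15, 'b': 3, 'n': 15, 'z': 2}
sum of values = 61

61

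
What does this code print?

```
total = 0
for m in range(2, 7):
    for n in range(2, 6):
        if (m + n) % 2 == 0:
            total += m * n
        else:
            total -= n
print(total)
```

100

m=2,n=2: even sum, total = 0+4 = 4
m=2,n=3: odd sum, total = 4-3 = 1
m=2,n=4: even sum, total = 1+8 = 9
m=2,n=5: odd sum, total = 9-5 = 4
m=3,n=2: odd sum, total = 4-2 = 2
m=3,n=3: even sum, total = 2+9 = 11
m=3,n=4: odd sum, total = 11-4 = 7
m=3,n=5: even sum, total = 7+15 = 22
m=4,n=2: even sum, total = 22+8 = 30
m=4,n=3: odd sum, total = 30-3 = 27
m=4,n=4: even sum, total = 27+16 = 43
m=4,n=5: odd sum, total = 43-5 = 38
m=5,n=2: odd sum, total = 38-2 = 36
m=5,n=3: even sum, total = 36+15 = 51
m=5,n=4: odd sum, total = 51-4 = 47
m=5,n=5: even sum, total = 47+25 = 72
m=6,n=2: even sum, total = 72+12 = 84
m=6,n=3: odd sum, total = 84-3 = 81
m=6,n=4: even sum, total = 81+24 = 105
m=6,n=5: odd sum, total = 105-5 = 100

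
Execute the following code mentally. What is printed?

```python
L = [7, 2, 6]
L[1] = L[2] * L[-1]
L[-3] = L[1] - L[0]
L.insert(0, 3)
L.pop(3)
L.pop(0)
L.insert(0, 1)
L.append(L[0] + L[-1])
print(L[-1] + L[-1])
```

L[1] = L[2]*L[-1] = 6*6 = 36 → [7, 36, 6]
L[-3] = L[1]-L[0] = 36-7 = 29 → [29, 36, 6]
insert 3 at 0 → [3, 29, 36, 6]
pop(3) removes 6 → [3, 29, 36]
pop(0) removes 3 → [29, 36]
insert 1 at 0 → [1, 29, 36]
append L[0]+L[-1] = 1+36 = 37 → [1, 29, 36, 37]
L[-1]+L[-1] = 37+37 = 74

74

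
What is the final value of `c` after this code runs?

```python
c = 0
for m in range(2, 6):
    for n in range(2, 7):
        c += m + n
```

m=2,n=2: c = 0+4 = 4
m=2,n=3: c = 4+5 = 9
m=2,n=4: c = 9+6 = 15
m=2,n=5: c = 15+7 = 22
m=2,n=6: c = 22+8 = 30
m=3,n=2: c = 30+5 = 35
m=3,n=3: c = 35+6 = 41
m=3,n=4: c = 41+7 = 48
m=3,n=5: c = 48+8 = 56
m=3,n=6: c = 56+9 = 65
m=4,n=2: c = 65+6 = 71
m=4,n=3: c = 71+7 = 78
m=4,n=4: c = 78+8 = 86
m=4,n=5: c = 86+9 = 95
m=4,n=6: c = 95+10 = 105
m=5,n=2: c = 105+7 = 112
m=5,n=3: c = 112+8 = 120
m=5,n=4: c = 120+9 = 129
m=5,n=5: c = 129+10 = 139
m=5,n=6: c = 139+11 = 150

150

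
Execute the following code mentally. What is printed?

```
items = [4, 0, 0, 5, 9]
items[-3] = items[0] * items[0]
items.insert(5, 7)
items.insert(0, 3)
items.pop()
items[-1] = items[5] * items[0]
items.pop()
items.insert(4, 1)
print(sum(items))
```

items[-3] = items[0]*items[0] = 4*4 = 16 → [4, 0, 16, 5, 9]
insert 7 at 5 → [4, 0, 16, 5, 9, 7]
insert 3 at 0 → [3, 4, 0, 16, 5, 9, 7]
pop() removes 7 → [3, 4, 0, 16, 5, 9]
items[-1] = items[5]*items[0] = 9*3 = 27 → [3, 4, 0, 16, 5, 27]
pop() removes 27 → [3, 4, 0, 16, 5]
insert 1 at 4 → [3, 4, 0, 16, 1, 5]
sum = 29

29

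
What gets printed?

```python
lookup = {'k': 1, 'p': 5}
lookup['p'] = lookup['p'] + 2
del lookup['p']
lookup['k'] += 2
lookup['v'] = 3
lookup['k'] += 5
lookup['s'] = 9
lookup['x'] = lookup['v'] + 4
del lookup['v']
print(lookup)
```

{'k': 8, 's': 9, 'x': 7}

lookup['p'] = lookup['p']+2 = 7 → {'k': 1, 'p': 7}
del 'p' → {'k': 1}
lookup['k'] = 1+2 = 3 → {'k': 3}
lookup['v'] = 3 → {'k': 3, 'v': 3}
lookup['k'] = 3+5 = 8 → {'k': 8, 'v': 3}
lookup['s'] = 9 → {'k': 8, 'v': 3, 's': 9}
lookup['x'] = lookup['v']+4 = 7 → {'k': 8, 'v': 3, 's': 9, 'x': 7}
del 'v' → {'k': 8, 's': 9, 'x': 7}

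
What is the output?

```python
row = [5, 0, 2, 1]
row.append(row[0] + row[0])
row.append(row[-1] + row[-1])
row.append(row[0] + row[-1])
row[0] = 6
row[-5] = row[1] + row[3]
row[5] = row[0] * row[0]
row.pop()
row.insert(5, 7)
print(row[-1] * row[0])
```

216

append row[0]+row[0] = 5+5 = 10 → [5, 0, 2, 1, 10]
append row[-1]+row[-1] = 10+10 = 20 → [5, 0, 2, 1, 10, 20]
append row[0]+row[-1] = 5+20 = 25 → [5, 0, 2, 1, 10, 20, 25]
row[0] = 6 → [6, 0, 2, 1, 10, 20, 25]
row[-5] = row[1]+row[3] = 0+1 = 1 → [6, 0, 1, 1, 10, 20, 25]
row[5] = row[0]*row[0] = 6*6 = 36 → [6, 0, 1, 1, 10, 36, 25]
pop() removes 25 → [6, 0, 1, 1, 10, 36]
insert 7 at 5 → [6, 0, 1, 1, 10, 7, 36]
row[-1]*row[0] = 36*6 = 216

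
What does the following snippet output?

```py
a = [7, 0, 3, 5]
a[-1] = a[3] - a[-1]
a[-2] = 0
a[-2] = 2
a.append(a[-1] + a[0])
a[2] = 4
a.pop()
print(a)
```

[7, 0, 4, 0]

a[-1] = a[3]-a[-1] = 5-5 = 0 → [7, 0, 3, 0]
a[-2] = 0 → [7, 0, 0, 0]
a[-2] = 2 → [7, 0, 2, 0]
append a[-1]+a[0] = 0+7 = 7 → [7, 0, 2, 0, 7]
a[2] = 4 → [7, 0, 4, 0, 7]
pop() removes 7 → [7, 0, 4, 0]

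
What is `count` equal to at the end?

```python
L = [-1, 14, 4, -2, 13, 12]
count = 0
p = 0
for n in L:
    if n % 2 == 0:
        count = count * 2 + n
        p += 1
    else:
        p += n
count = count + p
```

152

n=-1: not even; p=-1
n=14: even, count = 0*2+14 = 14; p=0
n=4: even, count = 14*2+4 = 32; p=1
n=-2: even, count = 32*2+(-2) = 62; p=2
n=13: not even; p=15
n=12: even, count = 62*2+12 = 136; p=16
count+p = 136+16 = 152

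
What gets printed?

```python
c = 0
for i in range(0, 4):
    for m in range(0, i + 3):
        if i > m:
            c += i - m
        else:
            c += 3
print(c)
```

i=0,m=0: not 0>0, c = 0+3 = 3
i=0,m=1: not 0>1, c = 3+3 = 6
i=0,m=2: not 0>2, c = 6+3 = 9
i=1,m=0: 1>0, c = 9+1 = 10
i=1,m=1: not 1>1, c = 10+3 = 13
i=1,m=2: not 1>2, c = 13+3 = 16
i=1,m=3: not 1>3, c = 16+3 = 19
i=2,m=0: 2>0, c = 19+2 = 21
i=2,m=1: 2>1, c = 21+1 = 22
i=2,m=2: not 2>2, c = 22+3 = 25
i=2,m=3: not 2>3, c = 25+3 = 28
i=2,m=4: not 2>4, c = 28+3 = 31
i=3,m=0: 3>0, c = 31+3 = 34
i=3,m=1: 3>1, c = 34+2 = 36
i=3,m=2: 3>2, c = 36+1 = 37
i=3,m=3: not 3>3, c = 37+3 = 40
i=3,m=4: not 3>4, c = 40+3 = 43
i=3,m=5: not 3>5, c = 43+3 = 46

46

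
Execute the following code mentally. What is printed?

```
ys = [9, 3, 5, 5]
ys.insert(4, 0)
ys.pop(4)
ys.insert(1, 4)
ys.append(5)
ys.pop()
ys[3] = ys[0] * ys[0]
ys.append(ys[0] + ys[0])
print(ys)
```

[9, 4, 3, 81, 5, 18]

insert 0 at 4 → [9, 3, 5, 5, 0]
pop(4) removes 0 → [9, 3, 5, 5]
insert 4 at 1 → [9, 4, 3, 5, 5]
append 5 → [9, 4, 3, 5, 5, 5]
pop() removes 5 → [9, 4, 3, 5, 5]
ys[3] = ys[0]*ys[0] = 9*9 = 81 → [9, 4, 3, 81, 5]
append ys[0]+ys[0] = 9+9 = 18 → [9, 4, 3, 81, 5, 18]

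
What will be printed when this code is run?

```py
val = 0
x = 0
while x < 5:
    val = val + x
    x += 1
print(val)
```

10

x=0: val = 0+0 = 0
x=1: val = 0+1 = 1
x=2: val = 1+2 = 3
x=3: val = 3+3 = 6
x=4: val = 6+4 = 10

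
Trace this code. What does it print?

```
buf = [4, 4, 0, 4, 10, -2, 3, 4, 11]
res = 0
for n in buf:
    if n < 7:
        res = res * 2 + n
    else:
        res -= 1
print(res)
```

409

n=4: <7, res = 0*2+4 = 4
n=4: <7, res = 4*2+4 = 12
n=0: <7, res = 12*2+0 = 24
n=4: <7, res = 24*2+4 = 52
n=10: not <7, res = 52-1 = 51
n=-2: <7, res = 51*2+(-2) = 100
n=3: <7, res = 100*2+3 = 203
n=4: <7, res = 203*2+4 = 410
n=11: not <7, res = 410-1 = 409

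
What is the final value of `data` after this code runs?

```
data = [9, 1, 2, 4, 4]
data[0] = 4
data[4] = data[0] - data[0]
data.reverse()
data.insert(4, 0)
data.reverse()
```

[4, 0, 1, 2, 4, 0]

data[0] = 4 → [4, 1, 2, 4, 4]
data[4] = data[0]-data[0] = 4-4 = 0 → [4, 1, 2, 4, 0]
reverse → [0, 4, 2, 1, 4]
insert 0 at 4 → [0, 4, 2, 1, 0, 4]
reverse → [4, 0, 1, 2, 4, 0]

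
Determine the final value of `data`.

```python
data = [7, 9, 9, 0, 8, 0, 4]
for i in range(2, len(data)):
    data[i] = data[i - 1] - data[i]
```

[7, 9, 0, 0, -8, -8, -12]

i=2: data[2] = 9-9 = 0 → [7, 9, 0, 0, 8, 0, 4]
i=3: data[3] = 0-0 = 0 → [7, 9, 0, 0, 8, 0, 4]
i=4: data[4] = 0-8 = -8 → [7, 9, 0, 0, -8, 0, 4]
i=5: data[5] = (-8)-0 = -8 → [7, 9, 0, 0, -8, -8, 4]
i=6: data[6] = (-8)-4 = -12 → [7, 9, 0, 0, -8, -8, -12]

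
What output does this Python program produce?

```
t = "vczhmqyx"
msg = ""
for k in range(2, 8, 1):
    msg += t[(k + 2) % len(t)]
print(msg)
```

mqyxvc

k=2: add t[4]='m' → 'm'
k=3: add t[5]='q' → 'mq'
k=4: add t[6]='y' → 'mqy'
k=5: add t[7]='x' → 'mqyx'
k=6: add t[0]='v' → 'mqyxv'
k=7: add t[1]='c' → 'mqyxvc'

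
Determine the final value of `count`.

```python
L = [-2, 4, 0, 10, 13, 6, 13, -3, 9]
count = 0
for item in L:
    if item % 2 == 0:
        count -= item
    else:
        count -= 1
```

item=-2: even, count = 0-(-2) = 2
item=4: even, count = 2-4 = -2
item=0: even, count = (-2)-0 = -2
item=10: even, count = (-2)-10 = -12
item=13: not even, count = (-12)-1 = -13
item=6: even, count = (-13)-6 = -19
item=13: not even, count = (-19)-1 = -20
item=-3: not even, count = (-20)-1 = -21
item=9: not even, count = (-21)-1 = -22

-22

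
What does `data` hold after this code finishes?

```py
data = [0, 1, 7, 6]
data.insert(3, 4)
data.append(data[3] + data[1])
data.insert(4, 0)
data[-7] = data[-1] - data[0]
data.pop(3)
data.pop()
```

insert 4 at 3 → [0, 1, 7, 4, 6]
append data[3]+data[1] = 4+1 = 5 → [0, 1, 7, 4, 6, 5]
insert 0 at 4 → [0, 1, 7, 4, 0, 6, 5]
data[-7] = data[-1]-data[0] = 5-0 = 5 → [5, 1, 7, 4, 0, 6, 5]
pop(3) removes 4 → [5, 1, 7, 0, 6, 5]
pop() removes 5 → [5, 1, 7, 0, 6]

[5, 1, 7, 0, 6]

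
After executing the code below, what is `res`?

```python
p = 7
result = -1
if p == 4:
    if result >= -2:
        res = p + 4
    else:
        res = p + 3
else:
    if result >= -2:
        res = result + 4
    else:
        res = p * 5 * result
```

3

p=7, result=-1
p == 4 is False; result >= -2 is True
→ res = result + 4 = 3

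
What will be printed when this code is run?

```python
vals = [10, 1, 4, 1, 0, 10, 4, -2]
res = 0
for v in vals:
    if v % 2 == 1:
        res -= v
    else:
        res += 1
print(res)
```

v=10: not odd, res = 0+1 = 1
v=1: odd, res = 1-1 = 0
v=4: not odd, res = 0+1 = 1
v=1: odd, res = 1-1 = 0
v=0: not odd, res = 0+1 = 1
v=10: not odd, res = 1+1 = 2
v=4: not odd, res = 2+1 = 3
v=-2: not odd, res = 3+1 = 4

4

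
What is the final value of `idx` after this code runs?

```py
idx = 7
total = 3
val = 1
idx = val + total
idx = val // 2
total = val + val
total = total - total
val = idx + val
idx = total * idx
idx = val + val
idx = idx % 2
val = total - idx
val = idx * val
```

0

idx = 1+3 = 4
idx = 1//2 = 0
total = 1+1 = 2
total = 2-2 = 0
val = 0+1 = 1
idx = 0*0 = 0
idx = 1+1 = 2
idx = 2%2 = 0
val = 0-0 = 0
val = 0*0 = 0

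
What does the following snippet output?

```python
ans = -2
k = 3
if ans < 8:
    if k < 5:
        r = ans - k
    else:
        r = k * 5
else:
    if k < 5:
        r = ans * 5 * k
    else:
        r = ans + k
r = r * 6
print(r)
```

ans=-2, k=3
ans < 8 is True; k < 5 is True
→ r = ans - k = -5
r = (-5)*6 = -30

-30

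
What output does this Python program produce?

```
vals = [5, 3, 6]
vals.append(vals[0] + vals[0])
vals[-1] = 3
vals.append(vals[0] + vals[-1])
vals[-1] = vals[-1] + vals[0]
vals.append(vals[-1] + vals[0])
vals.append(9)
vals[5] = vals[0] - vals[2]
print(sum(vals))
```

38

append vals[0]+vals[0] = 5+5 = 10 → [5, 3, 6, 10]
vals[-1] = 3 → [5, 3, 6, 3]
append vals[0]+vals[-1] = 5+3 = 8 → [5, 3, 6, 3, 8]
vals[-1] = vals[-1]+vals[0] = 8+5 = 13 → [5, 3, 6, 3, 13]
append vals[-1]+vals[0] = 13+5 = 18 → [5, 3, 6, 3, 13, 18]
append 9 → [5, 3, 6, 3, 13, 18, 9]
vals[5] = vals[0]-vals[2] = 5-6 = -1 → [5, 3, 6, 3, 13, -1, 9]
sum = 38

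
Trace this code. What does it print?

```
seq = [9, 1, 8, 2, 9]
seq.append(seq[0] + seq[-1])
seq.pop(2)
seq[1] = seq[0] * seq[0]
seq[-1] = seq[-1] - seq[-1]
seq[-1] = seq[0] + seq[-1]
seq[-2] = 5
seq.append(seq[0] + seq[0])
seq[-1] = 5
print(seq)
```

[9, 81, 2, 5, 9, 5]

append seq[0]+seq[-1] = 9+9 = 18 → [9, 1, 8, 2, 9, 18]
pop(2) removes 8 → [9, 1, 2, 9, 18]
seq[1] = seq[0]*seq[0] = 9*9 = 81 → [9, 81, 2, 9, 18]
seq[-1] = seq[-1]-seq[-1] = 18-18 = 0 → [9, 81, 2, 9, 0]
seq[-1] = seq[0]+seq[-1] = 9+0 = 9 → [9, 81, 2, 9, 9]
seq[-2] = 5 → [9, 81, 2, 5, 9]
append seq[0]+seq[0] = 9+9 = 18 → [9, 81, 2, 5, 9, 18]
seq[-1] = 5 → [9, 81, 2, 5, 9, 5]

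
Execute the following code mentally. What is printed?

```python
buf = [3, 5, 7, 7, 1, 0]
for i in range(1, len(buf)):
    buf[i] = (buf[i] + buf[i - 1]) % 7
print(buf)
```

i=1: buf[1] = (5+3)%7 = 1 → [3, 1, 7, 7, 1, 0]
i=2: buf[2] = (7+1)%7 = 1 → [3, 1, 1, 7, 1, 0]
i=3: buf[3] = (7+1)%7 = 1 → [3, 1, 1, 1, 1, 0]
i=4: buf[4] = (1+1)%7 = 2 → [3, 1, 1, 1, 2, 0]
i=5: buf[5] = (0+2)%7 = 2 → [3, 1, 1, 1, 2, 2]

[3, 1, 1, 1, 2, 2]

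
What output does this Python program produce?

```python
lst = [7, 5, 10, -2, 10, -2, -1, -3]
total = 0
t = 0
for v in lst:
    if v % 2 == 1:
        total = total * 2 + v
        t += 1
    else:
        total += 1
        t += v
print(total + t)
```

v=7: odd, total = 0*2+7 = 7; t=1
v=5: odd, total = 7*2+5 = 19; t=2
v=10: not odd, total = 19+1 = 20; t=12
v=-2: not odd, total = 20+1 = 21; t=10
v=10: not odd, total = 21+1 = 22; t=20
v=-2: not odd, total = 22+1 = 23; t=18
v=-1: odd, total = 23*2+(-1) = 45; t=19
v=-3: odd, total = 45*2+(-3) = 87; t=20
total+t = 87+20 = 107

107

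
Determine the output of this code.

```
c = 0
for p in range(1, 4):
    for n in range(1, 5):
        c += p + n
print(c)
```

p=1,n=1: c = 0+2 = 2
p=1,n=2: c = 2+3 = 5
p=1,n=3: c = 5+4 = 9
p=1,n=4: c = 9+5 = 14
p=2,n=1: c = 14+3 = 17
p=2,n=2: c = 17+4 = 21
p=2,n=3: c = 21+5 = 26
p=2,n=4: c = 26+6 = 32
p=3,n=1: c = 32+4 = 36
p=3,n=2: c = 36+5 = 41
p=3,n=3: c = 41+6 = 47
p=3,n=4: c = 47+7 = 54

54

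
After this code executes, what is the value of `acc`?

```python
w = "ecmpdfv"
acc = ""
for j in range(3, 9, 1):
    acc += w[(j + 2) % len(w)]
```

j=3: add w[5]='f' → 'f'
j=4: add w[6]='v' → 'fv'
j=5: add w[0]='e' → 'fve'
j=6: add w[1]='c' → 'fvec'
j=7: add w[2]='m' → 'fvecm'
j=8: add w[3]='p' → 'fvecmp'

'fvecmp'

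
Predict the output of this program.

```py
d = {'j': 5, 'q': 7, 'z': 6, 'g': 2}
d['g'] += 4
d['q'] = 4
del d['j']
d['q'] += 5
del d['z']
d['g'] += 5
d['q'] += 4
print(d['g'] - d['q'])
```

d['g'] = 2+4 = 6 → {'j': 5, 'q': 7, 'z': 6, 'g': 6}
d['q'] = 4 → {'j': 5, 'q': 4, 'z': 6, 'g': 6}
del 'j' → {'q': 4, 'z': 6, 'g': 6}
d['q'] = 4+5 = 9 → {'q': 9, 'z': 6, 'g': 6}
del 'z' → {'q': 9, 'g': 6}
d['g'] = 6+5 = 11 → {'q': 9, 'g': 11}
d['q'] = 9+4 = 13 → {'q': 13, 'g': 11}
d['g']-d['q'] = 11-13 = -2

-2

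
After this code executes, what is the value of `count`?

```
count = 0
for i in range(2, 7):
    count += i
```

20

i=2: count = 0+2 = 2
i=3: count = 2+3 = 5
i=4: count = 5+4 = 9
i=5: count = 9+5 = 14
i=6: count = 14+6 = 20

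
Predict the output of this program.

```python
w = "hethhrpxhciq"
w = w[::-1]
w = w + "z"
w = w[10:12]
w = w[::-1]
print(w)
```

reverse → 'qichxprhhteh'
+ 'z' → 'qichxprhhtehz'
slice [10:12] → 'eh'
reverse → 'he'

he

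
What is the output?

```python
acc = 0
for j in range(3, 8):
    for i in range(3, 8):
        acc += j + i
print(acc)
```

250

j=3,i=3: acc = 0+6 = 6
j=3,i=4: acc = 6+7 = 13
j=3,i=5: acc = 13+8 = 21
j=3,i=6: acc = 21+9 = 30
j=3,i=7: acc = 30+10 = 40
j=4,i=3: acc = 40+7 = 47
j=4,i=4: acc = 47+8 = 55
j=4,i=5: acc = 55+9 = 64
j=4,i=6: acc = 64+10 = 74
j=4,i=7: acc = 74+11 = 85
j=5,i=3: acc = 85+8 = 93
j=5,i=4: acc = 93+9 = 102
j=5,i=5: acc = 102+10 = 112
j=5,i=6: acc = 112+11 = 123
j=5,i=7: acc = 123+12 = 135
j=6,i=3: acc = 135+9 = 144
j=6,i=4: acc = 144+10 = 154
j=6,i=5: acc = 154+11 = 165
j=6,i=6: acc = 165+12 = 177
j=6,i=7: acc = 177+13 = 190
j=7,i=3: acc = 190+10 = 200
j=7,i=4: acc = 200+11 = 211
j=7,i=5: acc = 211+12 = 223
j=7,i=6: acc = 223+13 = 236
j=7,i=7: acc = 236+14 = 250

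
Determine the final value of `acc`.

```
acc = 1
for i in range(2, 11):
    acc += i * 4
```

217

i=2: acc = 1+2*4 = 9
i=3: acc = 9+3*4 = 21
i=4: acc = 21+4*4 = 37
i=5: acc = 37+5*4 = 57
i=6: acc = 57+6*4 = 81
i=7: acc = 81+7*4 = 109
i=8: acc = 109+8*4 = 141
i=9: acc = 141+9*4 = 177
i=10: acc = 177+10*4 = 217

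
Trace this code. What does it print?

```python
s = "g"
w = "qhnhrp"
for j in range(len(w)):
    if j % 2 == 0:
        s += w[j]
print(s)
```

j=0: add 'q' → 'gq'
j=1: skip
j=2: add 'n' → 'gqn'
j=3: skip
j=4: add 'r' → 'gqnr'
j=5: skip

gqnr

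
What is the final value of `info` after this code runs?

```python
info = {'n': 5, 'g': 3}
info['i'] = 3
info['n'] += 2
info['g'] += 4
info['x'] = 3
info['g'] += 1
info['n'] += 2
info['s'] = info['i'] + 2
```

info['i'] = 3 → {'n': 5, 'g': 3, 'i': 3}
info['n'] = 5+2 = 7 → {'n': 7, 'g': 3, 'i': 3}
info['g'] = 3+4 = 7 → {'n': 7, 'g': 7, 'i': 3}
info['x'] = 3 → {'n': 7, 'g': 7, 'i': 3, 'x': 3}
info['g'] = 7+1 = 8 → {'n': 7, 'g': 8, 'i': 3, 'x': 3}
info['n'] = 7+2 = 9 → {'n': 9, 'g': 8, 'i': 3, 'x': 3}
info['s'] = info['i']+2 = 5 → {'n': 9, 'g': 8, 'i': 3, 'x': 3, 's': 5}

{'n': 9, 'g': 8, 'i': 3, 'x': 3, 's': 5}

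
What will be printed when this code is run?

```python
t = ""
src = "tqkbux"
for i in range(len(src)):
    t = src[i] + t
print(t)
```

i=0: prepend 't' → 't'
i=1: prepend 'q' → 'qt'
i=2: prepend 'k' → 'kqt'
i=3: prepend 'b' → 'bkqt'
i=4: prepend 'u' → 'ubkqt'
i=5: prepend 'x' → 'xubkqt'

xubkqt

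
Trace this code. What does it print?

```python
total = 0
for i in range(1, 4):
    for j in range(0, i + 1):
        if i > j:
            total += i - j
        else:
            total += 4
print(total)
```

22

i=1,j=0: 1>0, total = 0+1 = 1
i=1,j=1: not 1>1, total = 1+4 = 5
i=2,j=0: 2>0, total = 5+2 = 7
i=2,j=1: 2>1, total = 7+1 = 8
i=2,j=2: not 2>2, total = 8+4 = 12
i=3,j=0: 3>0, total = 12+3 = 15
i=3,j=1: 3>1, total = 15+2 = 17
i=3,j=2: 3>2, total = 17+1 = 18
i=3,j=3: not 3>3, total = 18+4 = 22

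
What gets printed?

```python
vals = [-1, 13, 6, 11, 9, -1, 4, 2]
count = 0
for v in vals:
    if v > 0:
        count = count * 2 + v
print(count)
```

v=-1: not >0
v=13: >0, count = 0*2+13 = 13
v=6: >0, count = 13*2+6 = 32
v=11: >0, count = 32*2+11 = 75
v=9: >0, count = 75*2+9 = 159
v=-1: not >0
v=4: >0, count = 159*2+4 = 322
v=2: >0, count = 322*2+2 = 646

646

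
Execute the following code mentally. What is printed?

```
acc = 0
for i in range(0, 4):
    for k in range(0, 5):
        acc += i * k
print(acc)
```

60

i=0,k=0: acc = 0+0 = 0
i=0,k=1: acc = 0+0 = 0
i=0,k=2: acc = 0+0 = 0
i=0,k=3: acc = 0+0 = 0
i=0,k=4: acc = 0+0 = 0
i=1,k=0: acc = 0+0 = 0
i=1,k=1: acc = 0+1 = 1
i=1,k=2: acc = 1+2 = 3
i=1,k=3: acc = 3+3 = 6
i=1,k=4: acc = 6+4 = 10
i=2,k=0: acc = 10+0 = 10
i=2,k=1: acc = 10+2 = 12
i=2,k=2: acc = 12+4 = 16
i=2,k=3: acc = 16+6 = 22
i=2,k=4: acc = 22+8 = 30
i=3,k=0: acc = 30+0 = 30
i=3,k=1: acc = 30+3 = 33
i=3,k=2: acc = 33+6 = 39
i=3,k=3: acc = 39+9 = 48
i=3,k=4: acc = 48+12 = 60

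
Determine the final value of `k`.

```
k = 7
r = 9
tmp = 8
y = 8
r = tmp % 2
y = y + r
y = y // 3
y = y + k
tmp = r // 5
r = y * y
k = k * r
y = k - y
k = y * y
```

r = 8%2 = 0
y = 8+0 = 8
y = 8//3 = 2
y = 2+7 = 9
tmp = 0//5 = 0
r = 9*9 = 81
k = 7*81 = 567
y = 567-9 = 558
k = 558*558 = 311364

311364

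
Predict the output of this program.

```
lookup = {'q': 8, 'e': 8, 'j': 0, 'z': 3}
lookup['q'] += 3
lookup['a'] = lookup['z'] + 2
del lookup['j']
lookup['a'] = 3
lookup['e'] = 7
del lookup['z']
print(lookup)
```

{'q': 11, 'e': 7, 'a': 3}

lookup['q'] = 8+3 = 11 → {'q': 11, 'e': 8, 'j': 0, 'z': 3}
lookup['a'] = lookup['z']+2 = 5 → {'q': 11, 'e': 8, 'j': 0, 'z': 3, 'a': 5}
del 'j' → {'q': 11, 'e': 8, 'z': 3, 'a': 5}
lookup['a'] = 3 → {'q': 11, 'e': 8, 'z': 3, 'a': 3}
lookup['e'] = 7 → {'q': 11, 'e': 7, 'z': 3, 'a': 3}
del 'z' → {'q': 11, 'e': 7, 'a': 3}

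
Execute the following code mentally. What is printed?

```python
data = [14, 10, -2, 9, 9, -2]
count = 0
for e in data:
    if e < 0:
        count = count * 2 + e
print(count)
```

e=14: not <0
e=10: not <0
e=-2: <0, count = 0*2+(-2) = -2
e=9: not <0
e=9: not <0
e=-2: <0, count = (-2)*2+(-2) = -6

-6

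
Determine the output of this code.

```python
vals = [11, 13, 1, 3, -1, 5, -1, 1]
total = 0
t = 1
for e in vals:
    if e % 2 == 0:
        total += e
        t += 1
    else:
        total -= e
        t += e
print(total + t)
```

1

e=11: not even, total = 0-11 = -11; t=12
e=13: not even, total = (-11)-13 = -24; t=25
e=1: not even, total = (-24)-1 = -25; t=26
e=3: not even, total = (-25)-3 = -28; t=29
e=-1: not even, total = (-28)-(-1) = -27; t=28
e=5: not even, total = (-27)-5 = -32; t=33
e=-1: not even, total = (-32)-(-1) = -31; t=32
e=1: not even, total = (-31)-1 = -32; t=33
total+t = (-32)+33 = 1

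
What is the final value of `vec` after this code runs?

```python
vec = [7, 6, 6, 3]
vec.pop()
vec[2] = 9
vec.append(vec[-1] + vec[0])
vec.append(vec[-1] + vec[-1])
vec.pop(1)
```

[7, 9, 16, 32]

pop() removes 3 → [7, 6, 6]
vec[2] = 9 → [7, 6, 9]
append vec[-1]+vec[0] = 9+7 = 16 → [7, 6, 9, 16]
append vec[-1]+vec[-1] = 16+16 = 32 → [7, 6, 9, 16, 32]
pop(1) removes 6 → [7, 9, 16, 32]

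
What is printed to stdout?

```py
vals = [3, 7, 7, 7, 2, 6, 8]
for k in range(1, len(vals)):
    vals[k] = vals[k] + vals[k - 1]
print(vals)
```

k=1: vals[1] = 7+3 = 10 → [3, 10, 7, 7, 2, 6, 8]
k=2: vals[2] = 7+10 = 17 → [3, 10, 17, 7, 2, 6, 8]
k=3: vals[3] = 7+17 = 24 → [3, 10, 17, 24, 2, 6, 8]
k=4: vals[4] = 2+24 = 26 → [3, 10, 17, 24, 26, 6, 8]
k=5: vals[5] = 6+26 = 32 → [3, 10, 17, 24, 26, 32, 8]
k=6: vals[6] = 8+32 = 40 → [3, 10, 17, 24, 26, 32, 40]

[3, 10, 17, 24, 26, 32, 40]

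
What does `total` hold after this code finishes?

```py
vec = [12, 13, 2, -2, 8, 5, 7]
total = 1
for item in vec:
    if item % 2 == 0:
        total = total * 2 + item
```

124

item=12: even, total = 1*2+12 = 14
item=13: not even
item=2: even, total = 14*2+2 = 30
item=-2: even, total = 30*2+(-2) = 58
item=8: even, total = 58*2+8 = 124
item=5: not even
item=7: not even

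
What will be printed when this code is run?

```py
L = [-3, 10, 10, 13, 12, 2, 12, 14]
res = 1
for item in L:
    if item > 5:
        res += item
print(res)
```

72

item=-3: not >5
item=10: >5, res = 1+10 = 11
item=10: >5, res = 11+10 = 21
item=13: >5, res = 21+13 = 34
item=12: >5, res = 34+12 = 46
item=2: not >5
item=12: >5, res = 46+12 = 58
item=14: >5, res = 58+14 = 72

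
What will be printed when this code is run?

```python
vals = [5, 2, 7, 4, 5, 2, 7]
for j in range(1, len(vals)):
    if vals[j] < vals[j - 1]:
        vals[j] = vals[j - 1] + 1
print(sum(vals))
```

j=1: 2<5, vals[1] = 5+1 = 6 → [5, 6, 7, 4, 5, 2, 7]
j=2: 7>=6, unchanged → [5, 6, 7, 4, 5, 2, 7]
j=3: 4<7, vals[3] = 7+1 = 8 → [5, 6, 7, 8, 5, 2, 7]
j=4: 5<8, vals[4] = 8+1 = 9 → [5, 6, 7, 8, 9, 2, 7]
j=5: 2<9, vals[5] = 9+1 = 10 → [5, 6, 7, 8, 9, 10, 7]
j=6: 7<10, vals[6] = 10+1 = 11 → [5, 6, 7, 8, 9, 10, 11]
sum = 56

56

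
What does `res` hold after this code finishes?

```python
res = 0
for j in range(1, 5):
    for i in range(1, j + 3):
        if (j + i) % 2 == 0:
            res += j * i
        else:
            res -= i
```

70

j=1,i=1: even sum, res = 0+1 = 1
j=1,i=2: odd sum, res = 1-2 = -1
j=1,i=3: even sum, res = (-1)+3 = 2
j=2,i=1: odd sum, res = 2-1 = 1
j=2,i=2: even sum, res = 1+4 = 5
j=2,i=3: odd sum, res = 5-3 = 2
j=2,i=4: even sum, res = 2+8 = 10
j=3,i=1: even sum, res = 10+3 = 13
j=3,i=2: odd sum, res = 13-2 = 11
j=3,i=3: even sum, res = 11+9 = 20
j=3,i=4: odd sum, res = 20-4 = 16
j=3,i=5: even sum, res = 16+15 = 31
j=4,i=1: odd sum, res = 31-1 = 30
j=4,i=2: even sum, res = 30+8 = 38
j=4,i=3: odd sum, res = 38-3 = 35
j=4,i=4: even sum, res = 35+16 = 51
j=4,i=5: odd sum, res = 51-5 = 46
j=4,i=6: even sum, res = 46+24 = 70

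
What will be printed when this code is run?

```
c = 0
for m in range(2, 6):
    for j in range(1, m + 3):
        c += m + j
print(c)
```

m=2,j=1: c = 0+3 = 3
m=2,j=2: c = 3+4 = 7
m=2,j=3: c = 7+5 = 12
m=2,j=4: c = 12+6 = 18
m=3,j=1: c = 18+4 = 22
m=3,j=2: c = 22+5 = 27
m=3,j=3: c = 27+6 = 33
m=3,j=4: c = 33+7 = 40
m=3,j=5: c = 40+8 = 48
m=4,j=1: c = 48+5 = 53
m=4,j=2: c = 53+6 = 59
m=4,j=3: c = 59+7 = 66
m=4,j=4: c = 66+8 = 74
m=4,j=5: c = 74+9 = 83
m=4,j=6: c = 83+10 = 93
m=5,j=1: c = 93+6 = 99
m=5,j=2: c = 99+7 = 106
m=5,j=3: c = 106+8 = 114
m=5,j=4: c = 114+9 = 123
m=5,j=5: c = 123+10 = 133
m=5,j=6: c = 133+11 = 144
m=5,j=7: c = 144+12 = 156

156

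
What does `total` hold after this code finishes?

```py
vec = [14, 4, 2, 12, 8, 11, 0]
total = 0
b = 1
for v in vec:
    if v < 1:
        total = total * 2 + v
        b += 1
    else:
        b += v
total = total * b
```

v=14: not <1; b=15
v=4: not <1; b=19
v=2: not <1; b=21
v=12: not <1; b=33
v=8: not <1; b=41
v=11: not <1; b=52
v=0: <1, total = 0*2+0 = 0; b=53
total*b = 0*53 = 0

0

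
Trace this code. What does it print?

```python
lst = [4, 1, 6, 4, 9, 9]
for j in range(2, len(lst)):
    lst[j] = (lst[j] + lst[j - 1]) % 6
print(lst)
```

j=2: lst[2] = (6+1)%6 = 1 → [4, 1, 1, 4, 9, 9]
j=3: lst[3] = (4+1)%6 = 5 → [4, 1, 1, 5, 9, 9]
j=4: lst[4] = (9+5)%6 = 2 → [4, 1, 1, 5, 2, 9]
j=5: lst[5] = (9+2)%6 = 5 → [4, 1, 1, 5, 2, 5]

[4, 1, 1, 5, 2, 5]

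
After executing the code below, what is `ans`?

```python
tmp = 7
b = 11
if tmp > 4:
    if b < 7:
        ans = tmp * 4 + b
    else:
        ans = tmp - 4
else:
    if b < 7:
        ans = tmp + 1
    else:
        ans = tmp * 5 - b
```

3

tmp=7, b=11
tmp > 4 is True; b < 7 is False
→ ans = tmp - 4 = 3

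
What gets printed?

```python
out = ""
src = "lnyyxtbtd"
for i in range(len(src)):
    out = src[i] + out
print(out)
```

i=0: prepend 'l' → 'l'
i=1: prepend 'n' → 'nl'
i=2: prepend 'y' → 'ynl'
i=3: prepend 'y' → 'yynl'
i=4: prepend 'x' → 'xyynl'
i=5: prepend 't' → 'txyynl'
i=6: prepend 'b' → 'btxyynl'
i=7: prepend 't' → 'tbtxyynl'
i=8: prepend 'd' → 'dtbtxyynl'

dtbtxyynl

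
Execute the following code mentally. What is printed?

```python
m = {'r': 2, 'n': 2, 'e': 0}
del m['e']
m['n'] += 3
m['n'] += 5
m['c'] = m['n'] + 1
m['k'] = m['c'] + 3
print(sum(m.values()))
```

37

del 'e' → {'r': 2, 'n': 2}
m['n'] = 2+3 = 5 → {'r': 2, 'n': 5}
m['n'] = 5+5 = 10 → {'r': 2, 'n': 10}
m['c'] = m['n']+1 = 11 → {'r': 2, 'n': 10, 'c': 11}
m['k'] = m['c']+3 = 14 → {'r': 2, 'n': 10, 'c': 11, 'k': 14}
sum of values = 37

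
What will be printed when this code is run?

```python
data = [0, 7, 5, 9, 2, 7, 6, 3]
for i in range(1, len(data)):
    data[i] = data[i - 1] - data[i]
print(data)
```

i=1: data[1] = 0-7 = -7 → [0, -7, 5, 9, 2, 7, 6, 3]
i=2: data[2] = (-7)-5 = -12 → [0, -7, -12, 9, 2, 7, 6, 3]
i=3: data[3] = (-12)-9 = -21 → [0, -7, -12, -21, 2, 7, 6, 3]
i=4: data[4] = (-21)-2 = -23 → [0, -7, -12, -21, -23, 7, 6, 3]
i=5: data[5] = (-23)-7 = -30 → [0, -7, -12, -21, -23, -30, 6, 3]
i=6: data[6] = (-30)-6 = -36 → [0, -7, -12, -21, -23, -30, -36, 3]
i=7: data[7] = (-36)-3 = -39 → [0, -7, -12, -21, -23, -30, -36, -39]

[0, -7, -12, -21, -23, -30, -36, -39]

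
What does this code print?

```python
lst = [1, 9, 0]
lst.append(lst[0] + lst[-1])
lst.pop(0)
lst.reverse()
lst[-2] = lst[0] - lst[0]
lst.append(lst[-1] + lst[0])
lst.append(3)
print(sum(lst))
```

23

append lst[0]+lst[-1] = 1+0 = 1 → [1, 9, 0, 1]
pop(0) removes 1 → [9, 0, 1]
reverse → [1, 0, 9]
lst[-2] = lst[0]-lst[0] = 1-1 = 0 → [1, 0, 9]
append lst[-1]+lst[0] = 9+1 = 10 → [1, 0, 9, 10]
append 3 → [1, 0, 9, 10, 3]
sum = 23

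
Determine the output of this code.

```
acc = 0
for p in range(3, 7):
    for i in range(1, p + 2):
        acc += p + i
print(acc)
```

p=3,i=1: acc = 0+4 = 4
p=3,i=2: acc = 4+5 = 9
p=3,i=3: acc = 9+6 = 15
p=3,i=4: acc = 15+7 = 22
p=4,i=1: acc = 22+5 = 27
p=4,i=2: acc = 27+6 = 33
p=4,i=3: acc = 33+7 = 40
p=4,i=4: acc = 40+8 = 48
p=4,i=5: acc = 48+9 = 57
p=5,i=1: acc = 57+6 = 63
p=5,i=2: acc = 63+7 = 70
p=5,i=3: acc = 70+8 = 78
p=5,i=4: acc = 78+9 = 87
p=5,i=5: acc = 87+10 = 97
p=5,i=6: acc = 97+11 = 108
p=6,i=1: acc = 108+7 = 115
p=6,i=2: acc = 115+8 = 123
p=6,i=3: acc = 123+9 = 132
p=6,i=4: acc = 132+10 = 142
p=6,i=5: acc = 142+11 = 153
p=6,i=6: acc = 153+12 = 165
p=6,i=7: acc = 165+13 = 178

178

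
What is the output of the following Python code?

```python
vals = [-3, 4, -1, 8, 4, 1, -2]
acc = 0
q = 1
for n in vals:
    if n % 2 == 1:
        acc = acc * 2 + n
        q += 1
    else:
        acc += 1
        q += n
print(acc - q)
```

-22

n=-3: odd, acc = 0*2+(-3) = -3; q=2
n=4: not odd, acc = (-3)+1 = -2; q=6
n=-1: odd, acc = (-2)*2+(-1) = -5; q=7
n=8: not odd, acc = (-5)+1 = -4; q=15
n=4: not odd, acc = (-4)+1 = -3; q=19
n=1: odd, acc = (-3)*2+1 = -5; q=20
n=-2: not odd, acc = (-5)+1 = -4; q=18
acc-q = (-4)-18 = -22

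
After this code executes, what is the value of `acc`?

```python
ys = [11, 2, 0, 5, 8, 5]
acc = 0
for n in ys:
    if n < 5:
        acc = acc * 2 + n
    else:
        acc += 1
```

n=11: not <5, acc = 0+1 = 1
n=2: <5, acc = 1*2+2 = 4
n=0: <5, acc = 4*2+0 = 8
n=5: not <5, acc = 8+1 = 9
n=8: not <5, acc = 9+1 = 10
n=5: not <5, acc = 10+1 = 11

11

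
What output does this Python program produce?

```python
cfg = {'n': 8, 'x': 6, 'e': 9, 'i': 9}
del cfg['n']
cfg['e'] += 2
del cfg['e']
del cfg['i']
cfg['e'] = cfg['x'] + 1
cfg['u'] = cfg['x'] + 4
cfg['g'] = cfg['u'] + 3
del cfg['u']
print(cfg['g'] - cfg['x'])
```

7

del 'n' → {'x': 6, 'e': 9, 'i': 9}
cfg['e'] = 9+2 = 11 → {'x': 6, 'e': 11, 'i': 9}
del 'e' → {'x': 6, 'i': 9}
del 'i' → {'x': 6}
cfg['e'] = cfg['x']+1 = 7 → {'x': 6, 'e': 7}
cfg['u'] = cfg['x']+4 = 10 → {'x': 6, 'e': 7, 'u': 10}
cfg['g'] = cfg['u']+3 = 13 → {'x': 6, 'e': 7, 'u': 10, 'g': 13}
del 'u' → {'x': 6, 'e': 7, 'g': 13}
cfg['g']-cfg['x'] = 13-6 = 7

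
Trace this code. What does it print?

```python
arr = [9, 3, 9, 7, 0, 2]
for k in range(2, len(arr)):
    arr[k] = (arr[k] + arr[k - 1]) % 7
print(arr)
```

k=2: arr[2] = (9+3)%7 = 5 → [9, 3, 5, 7, 0, 2]
k=3: arr[3] = (7+5)%7 = 5 → [9, 3, 5, 5, 0, 2]
k=4: arr[4] = (0+5)%7 = 5 → [9, 3, 5, 5, 5, 2]
k=5: arr[5] = (2+5)%7 = 0 → [9, 3, 5, 5, 5, 0]

[9, 3, 5, 5, 5, 0]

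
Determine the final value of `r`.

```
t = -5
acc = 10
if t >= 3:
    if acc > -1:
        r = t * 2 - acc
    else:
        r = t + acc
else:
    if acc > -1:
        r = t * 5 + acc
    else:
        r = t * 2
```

t=-5, acc=10
t >= 3 is False; acc > -1 is True
→ r = t * 5 + acc = -15

-15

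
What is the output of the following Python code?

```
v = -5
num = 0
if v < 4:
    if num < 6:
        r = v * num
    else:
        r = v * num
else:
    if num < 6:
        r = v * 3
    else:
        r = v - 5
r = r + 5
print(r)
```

5

v=-5, num=0
v < 4 is True; num < 6 is True
→ r = v * num = 0
r = 0+5 = 5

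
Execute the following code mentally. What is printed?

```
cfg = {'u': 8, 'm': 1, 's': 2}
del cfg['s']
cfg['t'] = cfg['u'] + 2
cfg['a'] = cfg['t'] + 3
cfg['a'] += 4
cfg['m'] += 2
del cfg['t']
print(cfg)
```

{'u': 8, 'm': 3, 'a': 17}

del 's' → {'u': 8, 'm': 1}
cfg['t'] = cfg['u']+2 = 10 → {'u': 8, 'm': 1, 't': 10}
cfg['a'] = cfg['t']+3 = 13 → {'u': 8, 'm': 1, 't': 10, 'a': 13}
cfg['a'] = 13+4 = 17 → {'u': 8, 'm': 1, 't': 10, 'a': 17}
cfg['m'] = 1+2 = 3 → {'u': 8, 'm': 3, 't': 10, 'a': 17}
del 't' → {'u': 8, 'm': 3, 'a': 17}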